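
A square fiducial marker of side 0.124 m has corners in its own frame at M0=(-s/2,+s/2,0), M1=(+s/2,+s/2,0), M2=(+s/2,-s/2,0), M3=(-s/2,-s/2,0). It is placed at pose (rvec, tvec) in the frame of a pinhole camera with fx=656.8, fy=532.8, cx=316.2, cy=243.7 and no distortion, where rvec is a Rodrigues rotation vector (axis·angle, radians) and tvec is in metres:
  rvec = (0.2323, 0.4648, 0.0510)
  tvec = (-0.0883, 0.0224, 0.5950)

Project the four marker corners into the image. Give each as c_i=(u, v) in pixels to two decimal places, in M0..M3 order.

c0=(168.24, 307.63) c1=(279.35, 325.11) c2=(276.82, 213.28) c3=(160.64, 204.97)

Intrinsics K: fx=656.8, fy=532.8, cx=316.2, cy=243.7
Marker side s = 0.124 m; corners in marker frame (Z=0):
  M0 = (-0.0620, +0.0620, 0)
  M1 = (+0.0620, +0.0620, 0)
  M2 = (+0.0620, -0.0620, 0)
  M3 = (-0.0620, -0.0620, 0)
rvec = (0.2323, 0.4648, 0.0510), |rvec| = θ = 0.52211 rad = 29.915°
Rodrigues: sinθ=0.49871, 1−cosθ=0.13323; R = I + sinθ·[k]× + (1−cosθ)·[k]×²:
    [+0.89314 +0.00406 +0.44976]
    [+0.10149 +0.97235 -0.21030]
    [-0.43818 +0.23347 +0.86804]
t = (-0.0883, 0.0224, 0.5950) m
M0: Pc = R·M0+t = (-0.14342, +0.07639, +0.63664); u = 656.8·(-0.14342)/0.63664 + 316.2 = 168.2357, v = 532.8·(+0.07639)/0.63664 + 243.7 = 307.6333
M1: Pc = R·M1+t = (-0.03267, +0.08898, +0.58231); u = 656.8·(-0.03267)/0.58231 + 316.2 = 279.3465, v = 532.8·(+0.08898)/0.58231 + 243.7 = 325.1131
M2: Pc = R·M2+t = (-0.03318, -0.03159, +0.55336); u = 656.8·(-0.03318)/0.55336 + 316.2 = 276.8213, v = 532.8·(-0.03159)/0.55336 + 243.7 = 213.2798
M3: Pc = R·M3+t = (-0.14393, -0.04418, +0.60769); u = 656.8·(-0.14393)/0.60769 + 316.2 = 160.6429, v = 532.8·(-0.04418)/0.60769 + 243.7 = 204.9664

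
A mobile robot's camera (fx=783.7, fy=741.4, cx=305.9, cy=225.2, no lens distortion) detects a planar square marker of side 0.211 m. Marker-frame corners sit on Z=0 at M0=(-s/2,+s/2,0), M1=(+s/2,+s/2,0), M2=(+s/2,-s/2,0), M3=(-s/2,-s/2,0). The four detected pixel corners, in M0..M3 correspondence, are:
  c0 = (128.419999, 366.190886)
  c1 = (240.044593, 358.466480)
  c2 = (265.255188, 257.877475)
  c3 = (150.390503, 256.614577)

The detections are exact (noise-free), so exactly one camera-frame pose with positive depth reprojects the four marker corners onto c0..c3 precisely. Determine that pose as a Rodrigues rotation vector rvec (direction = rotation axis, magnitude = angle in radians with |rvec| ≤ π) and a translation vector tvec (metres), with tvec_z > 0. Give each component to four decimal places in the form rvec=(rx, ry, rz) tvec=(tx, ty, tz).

Intrinsics K: fx=783.7, fy=741.4, cx=305.9, cy=225.2
Marker side s = 0.211 m; corners in marker frame (Z=0):
  M0 = (-0.1055, +0.1055, 0)
  M1 = (+0.1055, +0.1055, 0)
  M2 = (+0.1055, -0.1055, 0)
  M3 = (-0.1055, -0.1055, 0)
Detected image corners:
  c0 = (128.419999, 366.190886) px
  c1 = (240.044593, 358.466480) px
  c2 = (265.255188, 257.877475) px
  c3 = (150.390503, 256.614577) px
Planar DLT: solve 8×8 A·h = b for H (H[2,2]=1):
  H  [+617.31691 -68.72607 +198.21401]
  H  [+111.86821 +565.70008 +310.94467]
  H  [+0.41215 +0.22146 +1.00000]
B = K⁻¹H; ‖b₁‖=0.750621, ‖b₂‖=0.750621; λ = 2/(‖b₁‖+‖b₂‖) = 1.332230, sign → tz>0 ⇒ λ=+1.332230
r₁ = λ·B[:,0] = (+0.83507,+0.03424,+0.54907); r₂ = λ·B[:,1] = (-0.23199,+0.92690,+0.29503)
r₃ = r₁×r₂ = (-0.49883,-0.37375,+0.78197); SVD([r₁ r₂ r₃]) → R = UVᵀ:
  R  [+0.83507 -0.23199 -0.49883]
  R  [+0.03424 +0.92690 -0.37375]
  R  [+0.54907 +0.29503 +0.78197]
t = (-0.18306, +0.15408, +1.33223) m
tr R = 2.543941; θ = arccos((tr R − 1)/2) = 0.688861 rad = 39.469°
axis k = ((R−Rᵀ)₃₂, (R−Rᵀ)₁₃, (R−Rᵀ)₂₁) / (2 sinθ) = (+0.526052, -0.824268, +0.209408)
rvec = θ·k = (+0.362376, -0.567806, +0.144253)

rvec=(0.3624, -0.5678, 0.1443) tvec=(-0.1831, 0.1541, 1.3322)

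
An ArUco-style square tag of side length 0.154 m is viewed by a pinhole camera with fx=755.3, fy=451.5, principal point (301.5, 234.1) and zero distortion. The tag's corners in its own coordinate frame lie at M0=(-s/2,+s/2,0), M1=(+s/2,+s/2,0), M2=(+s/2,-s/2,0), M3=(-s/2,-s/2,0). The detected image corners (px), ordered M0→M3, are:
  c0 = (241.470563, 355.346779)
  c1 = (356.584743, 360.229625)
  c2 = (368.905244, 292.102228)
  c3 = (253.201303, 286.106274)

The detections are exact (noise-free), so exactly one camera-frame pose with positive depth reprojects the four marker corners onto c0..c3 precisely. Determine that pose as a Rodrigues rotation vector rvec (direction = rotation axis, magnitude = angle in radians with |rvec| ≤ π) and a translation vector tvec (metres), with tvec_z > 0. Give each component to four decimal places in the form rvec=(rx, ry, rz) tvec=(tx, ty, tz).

Intrinsics K: fx=755.3, fy=451.5, cx=301.5, cy=234.1
Marker side s = 0.154 m; corners in marker frame (Z=0):
  M0 = (-0.0770, +0.0770, 0)
  M1 = (+0.0770, +0.0770, 0)
  M2 = (+0.0770, -0.0770, 0)
  M3 = (-0.0770, -0.0770, 0)
Detected image corners:
  c0 = (241.470563, 355.346779) px
  c1 = (356.584743, 360.229625) px
  c2 = (368.905244, 292.102228) px
  c3 = (253.201303, 286.106274) px
Planar DLT: solve 8×8 A·h = b for H (H[2,2]=1):
  H  [+780.44625 -64.74659 +305.47237]
  H  [+68.22493 +460.13415 +323.58333]
  H  [+0.10177 +0.04379 +1.00000]
B = K⁻¹H; ‖b₁‖=1.002707, ‖b₂‖=1.002707; λ = 2/(‖b₁‖+‖b₂‖) = 0.997301, sign → tz>0 ⇒ λ=+0.997301
r₁ = λ·B[:,0] = (+0.98999,+0.09808,+0.10149); r₂ = λ·B[:,1] = (-0.10292,+0.99373,+0.04367)
r₃ = r₁×r₂ = (-0.09657,-0.05368,+0.99388); SVD([r₁ r₂ r₃]) → R = UVᵀ:
  R  [+0.98999 -0.10292 -0.09657]
  R  [+0.09808 +0.99373 -0.05368]
  R  [+0.10149 +0.04367 +0.99388]
t = (+0.00525, +0.19766, +0.99730) m
tr R = 2.977598; θ = arccos((tr R − 1)/2) = 0.149814 rad = 8.584°
axis k = ((R−Rᵀ)₃₂, (R−Rᵀ)₁₃, (R−Rᵀ)₂₁) / (2 sinθ) = (+0.326110, -0.663520, +0.673345)
rvec = θ·k = (+0.048856, -0.099405, +0.100877)

rvec=(0.0489, -0.0994, 0.1009) tvec=(0.0052, 0.1977, 0.9973)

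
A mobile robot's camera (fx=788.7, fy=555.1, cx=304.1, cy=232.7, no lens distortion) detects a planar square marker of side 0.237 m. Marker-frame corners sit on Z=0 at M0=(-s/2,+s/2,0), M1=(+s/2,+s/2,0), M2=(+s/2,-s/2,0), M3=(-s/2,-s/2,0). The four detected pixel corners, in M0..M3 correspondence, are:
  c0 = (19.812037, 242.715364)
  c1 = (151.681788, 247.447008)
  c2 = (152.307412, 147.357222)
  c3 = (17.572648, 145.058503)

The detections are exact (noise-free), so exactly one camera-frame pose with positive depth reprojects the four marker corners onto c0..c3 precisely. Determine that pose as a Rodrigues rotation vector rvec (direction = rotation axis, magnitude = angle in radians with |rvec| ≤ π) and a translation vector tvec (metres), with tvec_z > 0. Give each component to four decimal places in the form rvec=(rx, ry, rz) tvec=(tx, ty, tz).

Intrinsics K: fx=788.7, fy=555.1, cx=304.1, cy=232.7
Marker side s = 0.237 m; corners in marker frame (Z=0):
  M0 = (-0.1185, +0.1185, 0)
  M1 = (+0.1185, +0.1185, 0)
  M2 = (+0.1185, -0.1185, 0)
  M3 = (-0.1185, -0.1185, 0)
Detected image corners:
  c0 = (19.812037, 242.715364) px
  c1 = (151.681788, 247.447008) px
  c2 = (152.307412, 147.357222) px
  c3 = (17.572648, 145.058503) px
Planar DLT: solve 8×8 A·h = b for H (H[2,2]=1):
  H  [+553.25347 +11.27604 +84.50217]
  H  [-6.06051 +434.99093 +196.15728]
  H  [-0.10707 +0.09133 +1.00000]
B = K⁻¹H; ‖b₁‖=0.751205, ‖b₂‖=0.751205; λ = 2/(‖b₁‖+‖b₂‖) = 1.331194, sign → tz>0 ⇒ λ=+1.331194
r₁ = λ·B[:,0] = (+0.98876,+0.04522,-0.14253); r₂ = λ·B[:,1] = (-0.02785,+0.99219,+0.12158)
r₃ = r₁×r₂ = (+0.14692,-0.11625,+0.98229); SVD([r₁ r₂ r₃]) → R = UVᵀ:
  R  [+0.98876 -0.02785 +0.14692]
  R  [+0.04522 +0.99219 -0.11625]
  R  [-0.14253 +0.12158 +0.98229]
t = (-0.37064, -0.08763, +1.33119) m
tr R = 2.963241; θ = arccos((tr R − 1)/2) = 0.192021 rad = 11.002°
axis k = ((R−Rᵀ)₃₂, (R−Rᵀ)₁₃, (R−Rᵀ)₂₁) / (2 sinθ) = (+0.623106, +0.758350, +0.191424)
rvec = θ·k = (+0.119649, +0.145619, +0.036757)

rvec=(0.1196, 0.1456, 0.0368) tvec=(-0.3706, -0.0876, 1.3312)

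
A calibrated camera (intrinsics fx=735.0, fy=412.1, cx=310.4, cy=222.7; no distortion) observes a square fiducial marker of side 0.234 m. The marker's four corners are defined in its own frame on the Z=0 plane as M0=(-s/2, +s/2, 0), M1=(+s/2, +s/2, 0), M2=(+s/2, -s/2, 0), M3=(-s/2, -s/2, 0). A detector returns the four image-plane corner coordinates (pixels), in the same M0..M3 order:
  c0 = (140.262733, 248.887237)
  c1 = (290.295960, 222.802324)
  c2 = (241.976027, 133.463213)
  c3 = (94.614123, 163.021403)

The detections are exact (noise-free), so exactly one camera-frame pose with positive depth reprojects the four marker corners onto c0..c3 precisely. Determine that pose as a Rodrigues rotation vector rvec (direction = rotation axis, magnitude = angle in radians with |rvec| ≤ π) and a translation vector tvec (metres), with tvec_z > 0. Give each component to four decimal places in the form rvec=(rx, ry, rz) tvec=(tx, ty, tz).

rvec=(0.0055, 0.1883, -0.2962) tvec=(-0.1720, -0.0778, 1.0516)

Intrinsics K: fx=735.0, fy=412.1, cx=310.4, cy=222.7
Marker side s = 0.234 m; corners in marker frame (Z=0):
  M0 = (-0.1170, +0.1170, 0)
  M1 = (+0.1170, +0.1170, 0)
  M2 = (+0.1170, -0.1170, 0)
  M3 = (-0.1170, -0.1170, 0)
Detected image corners:
  c0 = (140.262733, 248.887237) px
  c1 = (290.295960, 222.802324) px
  c2 = (241.976027, 133.463213) px
  c3 = (94.614123, 163.021403) px
Planar DLT: solve 8×8 A·h = b for H (H[2,2]=1):
  H  [+601.66362 +196.61999 +190.19694]
  H  [-152.74097 +370.16132 +192.22201]
  H  [-0.17614 -0.02112 +1.00000]
B = K⁻¹H; ‖b₁‖=0.950952, ‖b₂‖=0.950952; λ = 2/(‖b₁‖+‖b₂‖) = 1.051578, sign → tz>0 ⇒ λ=+1.051578
r₁ = λ·B[:,0] = (+0.93904,-0.28966,-0.18523); r₂ = λ·B[:,1] = (+0.29069,+0.95656,-0.02221)
r₃ = r₁×r₂ = (+0.18361,-0.03299,+0.98244); SVD([r₁ r₂ r₃]) → R = UVᵀ:
  R  [+0.93904 +0.29069 +0.18361]
  R  [-0.28966 +0.95656 -0.03299]
  R  [-0.18523 -0.02221 +0.98244]
t = (-0.17198, -0.07777, +1.05158) m
tr R = 2.878041; θ = arccos((tr R − 1)/2) = 0.351026 rad = 20.112°
axis k = ((R−Rᵀ)₃₂, (R−Rᵀ)₁₃, (R−Rᵀ)₂₁) / (2 sinθ) = (+0.015683, +0.536324, -0.843866)
rvec = θ·k = (+0.005505, +0.188264, -0.296219)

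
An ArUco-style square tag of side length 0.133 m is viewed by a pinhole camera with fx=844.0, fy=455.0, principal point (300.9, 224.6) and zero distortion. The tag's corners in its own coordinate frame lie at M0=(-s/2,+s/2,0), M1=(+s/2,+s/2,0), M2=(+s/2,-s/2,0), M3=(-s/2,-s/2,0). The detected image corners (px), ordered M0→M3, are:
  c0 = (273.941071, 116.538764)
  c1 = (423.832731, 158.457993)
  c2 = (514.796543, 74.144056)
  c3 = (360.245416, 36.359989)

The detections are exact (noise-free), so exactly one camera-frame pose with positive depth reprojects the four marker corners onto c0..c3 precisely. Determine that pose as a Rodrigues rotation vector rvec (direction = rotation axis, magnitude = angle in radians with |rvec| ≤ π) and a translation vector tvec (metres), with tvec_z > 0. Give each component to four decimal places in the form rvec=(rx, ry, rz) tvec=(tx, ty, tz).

Intrinsics K: fx=844.0, fy=455.0, cx=300.9, cy=224.6
Marker side s = 0.133 m; corners in marker frame (Z=0):
  M0 = (-0.0665, +0.0665, 0)
  M1 = (+0.0665, +0.0665, 0)
  M2 = (+0.0665, -0.0665, 0)
  M3 = (-0.0665, -0.0665, 0)
Detected image corners:
  c0 = (273.941071, 116.538764) px
  c1 = (423.832731, 158.457993) px
  c2 = (514.796543, 74.144056) px
  c3 = (360.245416, 36.359989) px
Planar DLT: solve 8×8 A·h = b for H (H[2,2]=1):
  H  [+994.37940 -662.89962 +391.24835]
  H  [+262.84654 +618.75317 +95.89066]
  H  [-0.38182 +0.00783 +1.00000]
B = K⁻¹H; ‖b₁‖=1.568494, ‖b₂‖=1.568494; λ = 2/(‖b₁‖+‖b₂‖) = 0.637554, sign → tz>0 ⇒ λ=+0.637554
r₁ = λ·B[:,0] = (+0.83794,+0.48847,-0.24343); r₂ = λ·B[:,1] = (-0.50253,+0.86455,+0.00499)
r₃ = r₁×r₂ = (+0.21289,+0.11815,+0.96991); SVD([r₁ r₂ r₃]) → R = UVᵀ:
  R  [+0.83794 -0.50253 +0.21289]
  R  [+0.48847 +0.86455 +0.11815]
  R  [-0.24343 +0.00499 +0.96991]
t = (+0.06825, -0.18035, +0.63755) m
tr R = 2.672388; θ = arccos((tr R − 1)/2) = 0.580490 rad = 33.260°
axis k = ((R−Rᵀ)₃₂, (R−Rᵀ)₁₃, (R−Rᵀ)₂₁) / (2 sinθ) = (-0.103167, +0.416026, +0.903482)
rvec = θ·k = (-0.059888, +0.241499, +0.524462)

rvec=(-0.0599, 0.2415, 0.5245) tvec=(0.0682, -0.1803, 0.6376)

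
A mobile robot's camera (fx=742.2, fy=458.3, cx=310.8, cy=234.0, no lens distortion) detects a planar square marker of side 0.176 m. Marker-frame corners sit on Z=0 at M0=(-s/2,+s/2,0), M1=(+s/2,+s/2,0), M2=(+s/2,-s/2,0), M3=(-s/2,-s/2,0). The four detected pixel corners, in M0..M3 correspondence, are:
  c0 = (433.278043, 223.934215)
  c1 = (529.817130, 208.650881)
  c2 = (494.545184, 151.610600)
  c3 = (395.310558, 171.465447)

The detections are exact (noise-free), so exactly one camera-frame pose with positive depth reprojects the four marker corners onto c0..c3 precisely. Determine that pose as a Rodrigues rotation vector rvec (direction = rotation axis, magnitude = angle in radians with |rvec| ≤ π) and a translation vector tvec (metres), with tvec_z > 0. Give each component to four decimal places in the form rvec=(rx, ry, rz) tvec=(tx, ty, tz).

rvec=(0.4970, 0.4321, -0.3628) tvec=(0.2575, -0.1215, 1.2635)

Intrinsics K: fx=742.2, fy=458.3, cx=310.8, cy=234.0
Marker side s = 0.176 m; corners in marker frame (Z=0):
  M0 = (-0.0880, +0.0880, 0)
  M1 = (+0.0880, +0.0880, 0)
  M2 = (+0.0880, -0.0880, 0)
  M3 = (-0.0880, -0.0880, 0)
Detected image corners:
  c0 = (433.278043, 223.934215) px
  c1 = (529.817130, 208.650881) px
  c2 = (494.545184, 151.610600) px
  c3 = (395.310558, 171.465447) px
Planar DLT: solve 8×8 A·h = b for H (H[2,2]=1):
  H  [+380.53861 +346.43179 +462.08697]
  H  [-171.02899 +366.99576 +189.92633]
  H  [-0.37872 +0.29814 +1.00000]
B = K⁻¹H; ‖b₁‖=0.791462, ‖b₂‖=0.791462; λ = 2/(‖b₁‖+‖b₂‖) = 1.263484, sign → tz>0 ⇒ λ=+1.263484
r₁ = λ·B[:,0] = (+0.84819,-0.22719,-0.47850); r₂ = λ·B[:,1] = (+0.43200,+0.81943,+0.37670)
r₃ = r₁×r₂ = (+0.30652,-0.52622,+0.79318); SVD([r₁ r₂ r₃]) → R = UVᵀ:
  R  [+0.84819 +0.43200 +0.30652]
  R  [-0.22719 +0.81943 -0.52622]
  R  [-0.47850 +0.37670 +0.79318]
t = (+0.25754, -0.12151, +1.26348) m
tr R = 2.460800; θ = arccos((tr R − 1)/2) = 0.751889 rad = 43.080°
axis k = ((R−Rᵀ)₃₂, (R−Rᵀ)₁₃, (R−Rᵀ)₂₁) / (2 sinθ) = (+0.660976, +0.574669, -0.482562)
rvec = θ·k = (+0.496981, +0.432087, -0.362833)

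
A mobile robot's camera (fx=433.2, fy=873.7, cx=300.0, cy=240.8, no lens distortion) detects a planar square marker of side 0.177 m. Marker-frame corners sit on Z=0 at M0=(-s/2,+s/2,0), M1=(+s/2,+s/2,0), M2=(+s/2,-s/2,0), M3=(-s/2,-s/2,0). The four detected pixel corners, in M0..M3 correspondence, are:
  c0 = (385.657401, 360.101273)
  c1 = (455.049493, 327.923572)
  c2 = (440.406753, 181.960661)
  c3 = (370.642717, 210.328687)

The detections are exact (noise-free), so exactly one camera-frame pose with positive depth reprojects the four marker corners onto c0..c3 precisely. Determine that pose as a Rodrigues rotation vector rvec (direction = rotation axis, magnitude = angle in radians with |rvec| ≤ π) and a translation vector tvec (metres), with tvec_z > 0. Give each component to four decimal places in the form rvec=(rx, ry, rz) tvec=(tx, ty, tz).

rvec=(-0.0157, -0.1491, -0.1989) tvec=(0.2684, 0.0341, 1.0253)

Intrinsics K: fx=433.2, fy=873.7, cx=300.0, cy=240.8
Marker side s = 0.177 m; corners in marker frame (Z=0):
  M0 = (-0.0885, +0.0885, 0)
  M1 = (+0.0885, +0.0885, 0)
  M2 = (+0.0885, -0.0885, 0)
  M3 = (-0.0885, -0.0885, 0)
Detected image corners:
  c0 = (385.657401, 360.101273) px
  c1 = (455.049493, 327.923572) px
  c2 = (440.406753, 181.960661) px
  c3 = (370.642717, 210.328687) px
Planar DLT: solve 8×8 A·h = b for H (H[2,2]=1):
  H  [+453.13732 +83.43989 +413.38623]
  H  [-131.76329 +835.06021 +269.87863]
  H  [+0.14540 -0.00079 +1.00000]
B = K⁻¹H; ‖b₁‖=0.975310, ‖b₂‖=0.975310; λ = 2/(‖b₁‖+‖b₂‖) = 1.025315, sign → tz>0 ⇒ λ=+1.025315
r₁ = λ·B[:,0] = (+0.96926,-0.19572,+0.14908); r₂ = λ·B[:,1] = (+0.19805,+0.98019,-0.00081)
r₃ = r₁×r₂ = (-0.14597,+0.03031,+0.98882); SVD([r₁ r₂ r₃]) → R = UVᵀ:
  R  [+0.96926 +0.19805 -0.14597]
  R  [-0.19572 +0.98019 +0.03031]
  R  [+0.14908 -0.00081 +0.98882]
t = (+0.26837, +0.03412, +1.02532) m
tr R = 2.938280; θ = arccos((tr R − 1)/2) = 0.249079 rad = 14.271°
axis k = ((R−Rᵀ)₃₂, (R−Rᵀ)₁₃, (R−Rᵀ)₂₁) / (2 sinθ) = (-0.063105, -0.598448, -0.798672)
rvec = θ·k = (-0.015718, -0.149061, -0.198932)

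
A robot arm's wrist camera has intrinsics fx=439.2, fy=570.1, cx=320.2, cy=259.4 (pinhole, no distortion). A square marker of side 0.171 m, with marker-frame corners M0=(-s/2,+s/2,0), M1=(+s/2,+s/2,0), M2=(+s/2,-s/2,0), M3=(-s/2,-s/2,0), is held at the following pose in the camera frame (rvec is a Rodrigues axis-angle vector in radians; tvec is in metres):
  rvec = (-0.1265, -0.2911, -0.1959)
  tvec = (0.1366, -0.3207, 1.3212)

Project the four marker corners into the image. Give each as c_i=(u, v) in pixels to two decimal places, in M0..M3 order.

c0=(345.52, 160.81) c1=(397.26, 151.93) c2=(384.71, 83.20) c3=(333.13, 89.29)

Intrinsics K: fx=439.2, fy=570.1, cx=320.2, cy=259.4
Marker side s = 0.171 m; corners in marker frame (Z=0):
  M0 = (-0.0855, +0.0855, 0)
  M1 = (+0.0855, +0.0855, 0)
  M2 = (+0.0855, -0.0855, 0)
  M3 = (-0.0855, -0.0855, 0)
rvec = (-0.1265, -0.2911, -0.1959), |rvec| = θ = 0.37299 rad = 21.371°
Rodrigues: sinθ=0.36440, 1−cosθ=0.06876; R = I + sinθ·[k]× + (1−cosθ)·[k]×²:
    [+0.93915 +0.20959 -0.27215]
    [-0.17319 +0.97312 +0.15177]
    [+0.29664 -0.09540 +0.95021]
t = (0.1366, -0.3207, 1.3212) m
M0: Pc = R·M0+t = (+0.07422, -0.22269, +1.28768); u = 439.2·(+0.07422)/1.28768 + 320.2 = 345.5156, v = 570.1·(-0.22269)/1.28768 + 259.4 = 160.8074
M1: Pc = R·M1+t = (+0.23482, -0.25231, +1.33841); u = 439.2·(+0.23482)/1.33841 + 320.2 = 397.2557, v = 570.1·(-0.25231)/1.33841 + 259.4 = 151.9293
M2: Pc = R·M2+t = (+0.19898, -0.41871, +1.35472); u = 439.2·(+0.19898)/1.35472 + 320.2 = 384.7085, v = 570.1·(-0.41871)/1.35472 + 259.4 = 83.1965
M3: Pc = R·M3+t = (+0.03838, -0.38909, +1.30399); u = 439.2·(+0.03838)/1.30399 + 320.2 = 333.1277, v = 570.1·(-0.38909)/1.30399 + 259.4 = 89.2897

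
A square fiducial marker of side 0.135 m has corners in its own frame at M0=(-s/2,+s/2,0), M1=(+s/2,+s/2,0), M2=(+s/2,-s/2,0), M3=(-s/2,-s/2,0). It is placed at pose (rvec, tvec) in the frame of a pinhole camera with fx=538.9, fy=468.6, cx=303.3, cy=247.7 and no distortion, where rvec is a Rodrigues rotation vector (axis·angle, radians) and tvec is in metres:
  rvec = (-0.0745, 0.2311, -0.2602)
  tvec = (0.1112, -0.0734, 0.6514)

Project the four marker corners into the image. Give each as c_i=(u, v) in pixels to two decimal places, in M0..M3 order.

Intrinsics K: fx=538.9, fy=468.6, cx=303.3, cy=247.7
Marker side s = 0.135 m; corners in marker frame (Z=0):
  M0 = (-0.0675, +0.0675, 0)
  M1 = (+0.0675, +0.0675, 0)
  M2 = (+0.0675, -0.0675, 0)
  M3 = (-0.0675, -0.0675, 0)
rvec = (-0.0745, 0.2311, -0.2602), |rvec| = θ = 0.35590 rad = 20.391°
Rodrigues: sinθ=0.34843, 1−cosθ=0.06267; R = I + sinθ·[k]× + (1−cosθ)·[k]×²:
    [+0.94008 +0.24622 +0.23584]
    [-0.26326 +0.96376 +0.04319]
    [-0.21666 -0.10269 +0.97083]
t = (0.1112, -0.0734, 0.6514) m
M0: Pc = R·M0+t = (+0.06436, +0.00942, +0.65909); u = 538.9·(+0.06436)/0.65909 + 303.3 = 355.9270, v = 468.6·(+0.00942)/0.65909 + 247.7 = 254.4000
M1: Pc = R·M1+t = (+0.19128, -0.02612, +0.62984); u = 538.9·(+0.19128)/0.62984 + 303.3 = 466.9570, v = 468.6·(-0.02612)/0.62984 + 247.7 = 228.2696
M2: Pc = R·M2+t = (+0.15804, -0.15622, +0.64371); u = 538.9·(+0.15804)/0.64371 + 303.3 = 435.6044, v = 468.6·(-0.15622)/0.64371 + 247.7 = 133.9736
M3: Pc = R·M3+t = (+0.03112, -0.12068, +0.67296); u = 538.9·(+0.03112)/0.67296 + 303.3 = 328.2243, v = 468.6·(-0.12068)/0.67296 + 247.7 = 163.6643

c0=(355.93, 254.40) c1=(466.96, 228.27) c2=(435.60, 133.97) c3=(328.22, 163.66)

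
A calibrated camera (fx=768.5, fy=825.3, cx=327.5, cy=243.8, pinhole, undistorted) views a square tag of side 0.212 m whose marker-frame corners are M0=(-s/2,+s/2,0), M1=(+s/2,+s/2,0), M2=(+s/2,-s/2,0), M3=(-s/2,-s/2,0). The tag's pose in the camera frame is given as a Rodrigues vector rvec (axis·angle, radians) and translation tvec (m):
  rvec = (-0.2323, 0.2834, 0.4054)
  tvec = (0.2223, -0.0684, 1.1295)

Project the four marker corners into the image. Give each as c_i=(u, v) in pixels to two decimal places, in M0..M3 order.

c0=(384.31, 235.77) c1=(520.86, 292.60) c2=(575.90, 150.67) c3=(440.27, 103.56)

Intrinsics K: fx=768.5, fy=825.3, cx=327.5, cy=243.8
Marker side s = 0.212 m; corners in marker frame (Z=0):
  M0 = (-0.1060, +0.1060, 0)
  M1 = (+0.1060, +0.1060, 0)
  M2 = (+0.1060, -0.1060, 0)
  M3 = (-0.1060, -0.1060, 0)
rvec = (-0.2323, 0.2834, 0.4054), |rvec| = θ = 0.54647 rad = 31.310°
Rodrigues: sinθ=0.51967, 1−cosθ=0.14564; R = I + sinθ·[k]× + (1−cosθ)·[k]×²:
    [+0.88068 -0.41763 +0.22358]
    [+0.35342 +0.89353 +0.27694]
    [-0.31543 -0.16488 +0.93451]
t = (0.2223, -0.0684, 1.1295) m
M0: Pc = R·M0+t = (+0.08468, -0.01115, +1.14546); u = 768.5·(+0.08468)/1.14546 + 327.5 = 384.3122, v = 825.3·(-0.01115)/1.14546 + 243.8 = 235.7682
M1: Pc = R·M1+t = (+0.27138, +0.06378, +1.07859); u = 768.5·(+0.27138)/1.07859 + 327.5 = 520.8626, v = 825.3·(+0.06378)/1.07859 + 243.8 = 292.5998
M2: Pc = R·M2+t = (+0.35992, -0.12565, +1.11354); u = 768.5·(+0.35992)/1.11354 + 327.5 = 575.8959, v = 825.3·(-0.12565)/1.11354 + 243.8 = 150.6728
M3: Pc = R·M3+t = (+0.17322, -0.20058, +1.18041); u = 768.5·(+0.17322)/1.18041 + 327.5 = 440.2713, v = 825.3·(-0.20058)/1.18041 + 243.8 = 103.5644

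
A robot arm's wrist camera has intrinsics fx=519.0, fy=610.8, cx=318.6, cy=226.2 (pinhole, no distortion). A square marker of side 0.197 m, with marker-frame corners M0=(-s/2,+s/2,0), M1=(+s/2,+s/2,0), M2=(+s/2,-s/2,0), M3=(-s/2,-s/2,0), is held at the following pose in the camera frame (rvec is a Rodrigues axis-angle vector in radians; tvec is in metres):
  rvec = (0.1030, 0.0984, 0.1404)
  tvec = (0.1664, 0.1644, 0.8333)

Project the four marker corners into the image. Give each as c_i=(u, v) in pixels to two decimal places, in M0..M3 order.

Intrinsics K: fx=519.0, fy=610.8, cx=318.6, cy=226.2
Marker side s = 0.197 m; corners in marker frame (Z=0):
  M0 = (-0.0985, +0.0985, 0)
  M1 = (+0.0985, +0.0985, 0)
  M2 = (+0.0985, -0.0985, 0)
  M3 = (-0.0985, -0.0985, 0)
rvec = (0.1030, 0.0984, 0.1404), |rvec| = θ = 0.20001 rad = 11.460°
Rodrigues: sinθ=0.19868, 1−cosθ=0.01994; R = I + sinθ·[k]× + (1−cosθ)·[k]×²:
    [+0.98535 -0.13442 +0.10495]
    [+0.14452 +0.98489 -0.09543]
    [-0.09054 +0.10920 +0.98989]
t = (0.1664, 0.1644, 0.8333) m
M0: Pc = R·M0+t = (+0.05610, +0.24718, +0.85297); u = 519.0·(+0.05610)/0.85297 + 318.6 = 352.7364, v = 610.8·(+0.24718)/0.85297 + 226.2 = 403.1990
M1: Pc = R·M1+t = (+0.25022, +0.27565, +0.83514); u = 519.0·(+0.25022)/0.83514 + 318.6 = 474.0985, v = 610.8·(+0.27565)/0.83514 + 226.2 = 427.8013
M2: Pc = R·M2+t = (+0.27670, +0.08162, +0.81363); u = 519.0·(+0.27670)/0.81363 + 318.6 = 495.1010, v = 610.8·(+0.08162)/0.81363 + 226.2 = 287.4757
M3: Pc = R·M3+t = (+0.08258, +0.05315, +0.83146); u = 519.0·(+0.08258)/0.83146 + 318.6 = 370.1483, v = 610.8·(+0.05315)/0.83146 + 226.2 = 265.2471

c0=(352.74, 403.20) c1=(474.10, 427.80) c2=(495.10, 287.48) c3=(370.15, 265.25)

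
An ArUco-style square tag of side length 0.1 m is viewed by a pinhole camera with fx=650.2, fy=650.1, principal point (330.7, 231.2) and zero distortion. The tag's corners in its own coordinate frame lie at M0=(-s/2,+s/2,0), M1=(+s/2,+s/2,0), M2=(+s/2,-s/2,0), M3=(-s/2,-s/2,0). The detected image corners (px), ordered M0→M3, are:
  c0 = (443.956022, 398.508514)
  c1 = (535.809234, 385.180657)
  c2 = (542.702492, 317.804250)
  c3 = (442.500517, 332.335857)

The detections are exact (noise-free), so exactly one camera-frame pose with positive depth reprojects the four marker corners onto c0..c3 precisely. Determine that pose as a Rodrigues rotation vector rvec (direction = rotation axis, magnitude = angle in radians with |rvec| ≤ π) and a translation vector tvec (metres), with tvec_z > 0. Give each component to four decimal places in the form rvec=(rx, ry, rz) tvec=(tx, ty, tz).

rvec=(0.6220, -0.0456, -0.1390) tvec=(0.1657, 0.1329, 0.6712)

Intrinsics K: fx=650.2, fy=650.1, cx=330.7, cy=231.2
Marker side s = 0.1 m; corners in marker frame (Z=0):
  M0 = (-0.0500, +0.0500, 0)
  M1 = (+0.0500, +0.0500, 0)
  M2 = (+0.0500, -0.0500, 0)
  M3 = (-0.0500, -0.0500, 0)
Detected image corners:
  c0 = (443.956022, 398.508514) px
  c1 = (535.809234, 385.180657) px
  c2 = (542.702492, 317.804250) px
  c3 = (442.500517, 332.335857) px
Planar DLT: solve 8×8 A·h = b for H (H[2,2]=1):
  H  [+959.00287 +399.91647 +491.18562]
  H  [-138.64045 +979.40427 +359.90835]
  H  [+0.00110 +0.86944 +1.00000]
B = K⁻¹H; ‖b₁‖=1.489775, ‖b₂‖=1.489775; λ = 2/(‖b₁‖+‖b₂‖) = 0.671242, sign → tz>0 ⇒ λ=+0.671242
r₁ = λ·B[:,0] = (+0.98966,-0.14341,+0.00074); r₂ = λ·B[:,1] = (+0.11603,+0.80370,+0.58361)
r₃ = r₁×r₂ = (-0.08429,-0.57749,+0.81204); SVD([r₁ r₂ r₃]) → R = UVᵀ:
  R  [+0.98966 +0.11603 -0.08429]
  R  [-0.14341 +0.80370 -0.57749]
  R  [+0.00074 +0.58361 +0.81204]
t = (+0.16568, +0.13289, +0.67124) m
tr R = 2.605401; θ = arccos((tr R − 1)/2) = 0.638986 rad = 36.611°
axis k = ((R−Rᵀ)₃₂, (R−Rᵀ)₁₃, (R−Rᵀ)₂₁) / (2 sinθ) = (+0.973451, -0.071290, -0.217513)
rvec = θ·k = (+0.622022, -0.045553, -0.138988)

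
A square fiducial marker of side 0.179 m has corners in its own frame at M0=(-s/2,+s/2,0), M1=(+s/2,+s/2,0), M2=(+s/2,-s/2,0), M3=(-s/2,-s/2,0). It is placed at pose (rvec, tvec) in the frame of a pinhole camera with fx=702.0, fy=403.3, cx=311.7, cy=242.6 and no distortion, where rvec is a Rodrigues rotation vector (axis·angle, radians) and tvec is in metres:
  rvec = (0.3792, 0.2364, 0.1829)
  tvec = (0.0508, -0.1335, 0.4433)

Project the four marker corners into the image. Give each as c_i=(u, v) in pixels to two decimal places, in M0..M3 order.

c0=(245.65, 184.40) c1=(501.59, 214.49) c2=(577.44, 41.14) c3=(273.85, 20.26)

Intrinsics K: fx=702.0, fy=403.3, cx=311.7, cy=242.6
Marker side s = 0.179 m; corners in marker frame (Z=0):
  M0 = (-0.0895, +0.0895, 0)
  M1 = (+0.0895, +0.0895, 0)
  M2 = (+0.0895, -0.0895, 0)
  M3 = (-0.0895, -0.0895, 0)
rvec = (0.3792, 0.2364, 0.1829), |rvec| = θ = 0.48284 rad = 27.664°
Rodrigues: sinθ=0.46429, 1−cosθ=0.11432; R = I + sinθ·[k]× + (1−cosθ)·[k]×²:
    [+0.95619 -0.13192 +0.26133]
    [+0.21983 +0.91309 -0.34343]
    [-0.19331 +0.38584 +0.90209]
t = (0.0508, -0.1335, 0.4433) m
M0: Pc = R·M0+t = (-0.04659, -0.07145, +0.49513); u = 702.0·(-0.04659)/0.49513 + 311.7 = 245.6506, v = 403.3·(-0.07145)/0.49513 + 242.6 = 184.3989
M1: Pc = R·M1+t = (+0.12457, -0.03210, +0.46053); u = 702.0·(+0.12457)/0.46053 + 311.7 = 501.5892, v = 403.3·(-0.03210)/0.46053 + 242.6 = 214.4859
M2: Pc = R·M2+t = (+0.14819, -0.19555, +0.39147); u = 702.0·(+0.14819)/0.39147 + 311.7 = 577.4358, v = 403.3·(-0.19555)/0.39147 + 242.6 = 41.1425
M3: Pc = R·M3+t = (-0.02297, -0.23490, +0.42607); u = 702.0·(-0.02297)/0.42607 + 311.7 = 273.8500, v = 403.3·(-0.23490)/0.42607 + 242.6 = 20.2564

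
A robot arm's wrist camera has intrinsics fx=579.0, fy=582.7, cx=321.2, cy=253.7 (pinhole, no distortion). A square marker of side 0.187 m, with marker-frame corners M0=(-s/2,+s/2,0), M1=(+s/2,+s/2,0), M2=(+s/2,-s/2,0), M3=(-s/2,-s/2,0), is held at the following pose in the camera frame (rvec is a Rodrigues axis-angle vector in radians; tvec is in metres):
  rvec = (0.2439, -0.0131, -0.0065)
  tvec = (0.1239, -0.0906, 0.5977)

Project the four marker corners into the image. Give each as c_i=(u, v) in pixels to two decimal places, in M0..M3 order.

c0=(350.06, 254.53) c1=(524.17, 253.12) c2=(539.17, 69.58) c3=(351.42, 70.38)

Intrinsics K: fx=579.0, fy=582.7, cx=321.2, cy=253.7
Marker side s = 0.187 m; corners in marker frame (Z=0):
  M0 = (-0.0935, +0.0935, 0)
  M1 = (+0.0935, +0.0935, 0)
  M2 = (+0.0935, -0.0935, 0)
  M3 = (-0.0935, -0.0935, 0)
rvec = (0.2439, -0.0131, -0.0065), |rvec| = θ = 0.24434 rad = 14.000°
Rodrigues: sinθ=0.24191, 1−cosθ=0.02970; R = I + sinθ·[k]× + (1−cosθ)·[k]×²:
    [+0.99989 +0.00485 -0.01376]
    [-0.00803 +0.97038 -0.24144]
    [+0.01218 +0.24152 +0.97032]
t = (0.1239, -0.0906, 0.5977) m
M0: Pc = R·M0+t = (+0.03086, +0.00088, +0.61914); u = 579.0·(+0.03086)/0.61914 + 321.2 = 350.0620, v = 582.7·(+0.00088)/0.61914 + 253.7 = 254.5293
M1: Pc = R·M1+t = (+0.21784, -0.00062, +0.62142); u = 579.0·(+0.21784)/0.62142 + 321.2 = 524.1721, v = 582.7·(-0.00062)/0.62142 + 253.7 = 253.1191
M2: Pc = R·M2+t = (+0.21694, -0.18208, +0.57626); u = 579.0·(+0.21694)/0.57626 + 321.2 = 539.1697, v = 582.7·(-0.18208)/0.57626 + 253.7 = 69.5829
M3: Pc = R·M3+t = (+0.02996, -0.18058, +0.57398); u = 579.0·(+0.02996)/0.57398 + 321.2 = 351.4189, v = 582.7·(-0.18058)/0.57398 + 253.7 = 70.3757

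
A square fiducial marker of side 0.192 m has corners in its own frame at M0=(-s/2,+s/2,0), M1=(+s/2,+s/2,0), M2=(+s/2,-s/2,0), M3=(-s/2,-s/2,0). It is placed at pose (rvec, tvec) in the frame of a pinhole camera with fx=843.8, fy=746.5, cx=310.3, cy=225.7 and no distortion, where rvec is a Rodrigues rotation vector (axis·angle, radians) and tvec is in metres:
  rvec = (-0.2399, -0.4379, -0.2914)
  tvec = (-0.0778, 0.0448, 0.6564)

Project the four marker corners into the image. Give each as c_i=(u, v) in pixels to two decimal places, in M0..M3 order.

c0=(127.39, 420.18) c1=(355.52, 348.68) c2=(279.55, 156.72) c3=(52.51, 198.40)

Intrinsics K: fx=843.8, fy=746.5, cx=310.3, cy=225.7
Marker side s = 0.192 m; corners in marker frame (Z=0):
  M0 = (-0.0960, +0.0960, 0)
  M1 = (+0.0960, +0.0960, 0)
  M2 = (+0.0960, -0.0960, 0)
  M3 = (-0.0960, -0.0960, 0)
rvec = (-0.2399, -0.4379, -0.2914), |rvec| = θ = 0.57812 rad = 33.124°
Rodrigues: sinθ=0.54645, 1−cosθ=0.16251; R = I + sinθ·[k]× + (1−cosθ)·[k]×²:
    [+0.86548 +0.32652 -0.37992]
    [-0.22436 +0.93073 +0.28880]
    [+0.44790 -0.16471 +0.87878]
t = (-0.0778, 0.0448, 0.6564) m
M0: Pc = R·M0+t = (-0.12954, +0.15569, +0.59759); u = 843.8·(-0.12954)/0.59759 + 310.3 = 127.3885, v = 746.5·(+0.15569)/0.59759 + 225.7 = 420.1838
M1: Pc = R·M1+t = (+0.03663, +0.11261, +0.68359); u = 843.8·(+0.03663)/0.68359 + 310.3 = 355.5165, v = 746.5·(+0.11261)/0.68359 + 225.7 = 348.6759
M2: Pc = R·M2+t = (-0.02606, -0.06609, +0.71521); u = 843.8·(-0.02606)/0.71521 + 310.3 = 279.5547, v = 746.5·(-0.06609)/0.71521 + 225.7 = 156.7205
M3: Pc = R·M3+t = (-0.19223, -0.02301, +0.62921); u = 843.8·(-0.19223)/0.62921 + 310.3 = 52.5106, v = 746.5·(-0.02301)/0.62921 + 225.7 = 198.3990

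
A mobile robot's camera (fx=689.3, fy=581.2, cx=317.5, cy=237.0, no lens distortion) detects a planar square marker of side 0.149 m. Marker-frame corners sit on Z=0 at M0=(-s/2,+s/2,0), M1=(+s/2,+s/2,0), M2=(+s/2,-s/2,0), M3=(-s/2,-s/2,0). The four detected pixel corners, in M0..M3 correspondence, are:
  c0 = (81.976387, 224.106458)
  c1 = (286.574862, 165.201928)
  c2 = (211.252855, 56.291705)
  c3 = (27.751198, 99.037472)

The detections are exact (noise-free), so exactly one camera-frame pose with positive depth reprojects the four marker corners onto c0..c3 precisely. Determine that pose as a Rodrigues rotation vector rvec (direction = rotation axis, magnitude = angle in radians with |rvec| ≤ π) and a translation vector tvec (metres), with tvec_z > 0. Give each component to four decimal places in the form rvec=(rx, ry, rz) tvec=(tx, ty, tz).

Intrinsics K: fx=689.3, fy=581.2, cx=317.5, cy=237.0
Marker side s = 0.149 m; corners in marker frame (Z=0):
  M0 = (-0.0745, +0.0745, 0)
  M1 = (+0.0745, +0.0745, 0)
  M2 = (+0.0745, -0.0745, 0)
  M3 = (-0.0745, -0.0745, 0)
Detected image corners:
  c0 = (81.976387, 224.106458) px
  c1 = (286.574862, 165.201928) px
  c2 = (211.252855, 56.291705) px
  c3 = (27.751198, 99.037472) px
Planar DLT: solve 8×8 A·h = b for H (H[2,2]=1):
  H  [+1378.48061 +299.69555 +153.55008]
  H  [-264.90473 +659.45083 +131.19610]
  H  [+0.53274 -0.90748 +1.00000]
B = K⁻¹H; ‖b₁‖=1.953161, ‖b₂‖=1.953161; λ = 2/(‖b₁‖+‖b₂‖) = 0.511990, sign → tz>0 ⇒ λ=+0.511990
r₁ = λ·B[:,0] = (+0.89826,-0.34458,+0.27276); r₂ = λ·B[:,1] = (+0.43662,+0.77039,-0.46462)
r₃ = r₁×r₂ = (-0.05003,+0.53644,+0.84245); SVD([r₁ r₂ r₃]) → R = UVᵀ:
  R  [+0.89826 +0.43662 -0.05003]
  R  [-0.34458 +0.77039 +0.53644]
  R  [+0.27276 -0.46462 +0.84245]
t = (-0.12178, -0.09320, +0.51199) m
tr R = 2.511096; θ = arccos((tr R − 1)/2) = 0.714306 rad = 40.927°
axis k = ((R−Rᵀ)₃₂, (R−Rᵀ)₁₃, (R−Rᵀ)₂₁) / (2 sinθ) = (-0.764061, -0.246366, -0.596251)
rvec = θ·k = (-0.545773, -0.175981, -0.425905)

rvec=(-0.5458, -0.1760, -0.4259) tvec=(-0.1218, -0.0932, 0.5120)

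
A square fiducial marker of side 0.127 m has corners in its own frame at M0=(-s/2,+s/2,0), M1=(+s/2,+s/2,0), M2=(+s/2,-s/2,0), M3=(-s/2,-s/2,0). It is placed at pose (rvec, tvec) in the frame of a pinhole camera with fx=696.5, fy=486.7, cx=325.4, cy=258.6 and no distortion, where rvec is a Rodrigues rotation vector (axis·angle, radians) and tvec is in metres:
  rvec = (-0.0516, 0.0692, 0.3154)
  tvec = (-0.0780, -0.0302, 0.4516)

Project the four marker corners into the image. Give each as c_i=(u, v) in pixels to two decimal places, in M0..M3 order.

Intrinsics K: fx=696.5, fy=486.7, cx=325.4, cy=258.6
Marker side s = 0.127 m; corners in marker frame (Z=0):
  M0 = (-0.0635, +0.0635, 0)
  M1 = (+0.0635, +0.0635, 0)
  M2 = (+0.0635, -0.0635, 0)
  M3 = (-0.0635, -0.0635, 0)
rvec = (-0.0516, 0.0692, 0.3154), |rvec| = θ = 0.32700 rad = 18.736°
Rodrigues: sinθ=0.32120, 1−cosθ=0.05299; R = I + sinθ·[k]× + (1−cosθ)·[k]×²:
    [+0.94833 -0.31158 +0.05991]
    [+0.30804 +0.94938 +0.06150]
    [-0.07604 -0.03987 +0.99631]
t = (-0.0780, -0.0302, 0.4516) m
M0: Pc = R·M0+t = (-0.15800, +0.01053, +0.45390); u = 696.5·(-0.15800)/0.45390 + 325.4 = 82.9441, v = 486.7·(+0.01053)/0.45390 + 258.6 = 269.8860
M1: Pc = R·M1+t = (-0.03757, +0.04965, +0.44424); u = 696.5·(-0.03757)/0.44424 + 325.4 = 266.5018, v = 486.7·(+0.04965)/0.44424 + 258.6 = 312.9915
M2: Pc = R·M2+t = (+0.00200, -0.07093, +0.44930); u = 696.5·(+0.00200)/0.44930 + 325.4 = 328.5069, v = 486.7·(-0.07093)/0.44930 + 258.6 = 181.7713
M3: Pc = R·M3+t = (-0.11843, -0.11005, +0.45896); u = 696.5·(-0.11843)/0.45896 + 325.4 = 145.6696, v = 486.7·(-0.11005)/0.45896 + 258.6 = 141.9024

c0=(82.94, 269.89) c1=(266.50, 312.99) c2=(328.51, 181.77) c3=(145.67, 141.90)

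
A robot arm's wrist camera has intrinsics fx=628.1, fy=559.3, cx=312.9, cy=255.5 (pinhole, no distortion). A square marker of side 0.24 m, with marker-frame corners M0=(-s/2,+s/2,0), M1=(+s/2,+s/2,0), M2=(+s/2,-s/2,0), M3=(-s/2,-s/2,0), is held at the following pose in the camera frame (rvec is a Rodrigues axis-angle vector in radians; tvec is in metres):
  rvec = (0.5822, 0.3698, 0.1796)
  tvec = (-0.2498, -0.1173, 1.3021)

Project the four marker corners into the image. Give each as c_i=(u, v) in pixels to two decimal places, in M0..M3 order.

Intrinsics K: fx=628.1, fy=559.3, cx=312.9, cy=255.5
Marker side s = 0.24 m; corners in marker frame (Z=0):
  M0 = (-0.1200, +0.1200, 0)
  M1 = (+0.1200, +0.1200, 0)
  M2 = (+0.1200, -0.1200, 0)
  M3 = (-0.1200, -0.1200, 0)
rvec = (0.5822, 0.3698, 0.1796), |rvec| = θ = 0.71272 rad = 40.836°
Rodrigues: sinθ=0.65389, 1−cosθ=0.24341; R = I + sinθ·[k]× + (1−cosθ)·[k]×²:
    [+0.91901 -0.06161 +0.38938]
    [+0.26794 +0.82212 -0.50232]
    [-0.28917 +0.56597 +0.77205]
t = (-0.2498, -0.1173, 1.3021) m
M0: Pc = R·M0+t = (-0.36747, -0.05080, +1.40472); u = 628.1·(-0.36747)/1.40472 + 312.9 = 148.5888, v = 559.3·(-0.05080)/1.40472 + 255.5 = 235.2739
M1: Pc = R·M1+t = (-0.14691, +0.01351, +1.33532); u = 628.1·(-0.14691)/1.33532 + 312.9 = 243.7965, v = 559.3·(+0.01351)/1.33532 + 255.5 = 261.1577
M2: Pc = R·M2+t = (-0.13213, -0.18380, +1.19948); u = 628.1·(-0.13213)/1.19948 + 312.9 = 243.7135, v = 559.3·(-0.18380)/1.19948 + 255.5 = 169.7965
M3: Pc = R·M3+t = (-0.35269, -0.24811, +1.26888); u = 628.1·(-0.35269)/1.26888 + 312.9 = 138.3185, v = 559.3·(-0.24811)/1.26888 + 255.5 = 146.1389

c0=(148.59, 235.27) c1=(243.80, 261.16) c2=(243.71, 169.80) c3=(138.32, 146.14)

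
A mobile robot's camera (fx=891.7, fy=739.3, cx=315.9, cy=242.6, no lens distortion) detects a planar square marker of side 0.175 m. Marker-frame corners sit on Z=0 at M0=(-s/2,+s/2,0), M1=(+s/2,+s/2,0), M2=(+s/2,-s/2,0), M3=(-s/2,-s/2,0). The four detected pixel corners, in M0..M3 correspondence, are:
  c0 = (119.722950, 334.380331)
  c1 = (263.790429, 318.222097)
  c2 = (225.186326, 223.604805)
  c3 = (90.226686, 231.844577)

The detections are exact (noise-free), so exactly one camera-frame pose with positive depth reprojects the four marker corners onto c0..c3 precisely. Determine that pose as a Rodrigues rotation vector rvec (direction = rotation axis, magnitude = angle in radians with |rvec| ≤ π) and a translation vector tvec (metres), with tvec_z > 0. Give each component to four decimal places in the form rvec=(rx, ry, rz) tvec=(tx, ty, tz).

rvec=(-0.6104, -0.4086, -0.2201) tvec=(-0.1692, 0.0471, 1.0821)

Intrinsics K: fx=891.7, fy=739.3, cx=315.9, cy=242.6
Marker side s = 0.175 m; corners in marker frame (Z=0):
  M0 = (-0.0875, +0.0875, 0)
  M1 = (+0.0875, +0.0875, 0)
  M2 = (+0.0875, -0.0875, 0)
  M3 = (-0.0875, -0.0875, 0)
Detected image corners:
  c0 = (119.722950, 334.380331) px
  c1 = (263.790429, 318.222097) px
  c2 = (225.186326, 223.604805) px
  c3 = (90.226686, 231.844577) px
Planar DLT: solve 8×8 A·h = b for H (H[2,2]=1):
  H  [+866.17170 +113.21209 +176.47623]
  H  [+42.23611 +432.06874 +274.76841]
  H  [+0.40075 -0.47085 +1.00000]
B = K⁻¹H; ‖b₁‖=0.924140, ‖b₂‖=0.924140; λ = 2/(‖b₁‖+‖b₂‖) = 1.082088, sign → tz>0 ⇒ λ=+1.082088
r₁ = λ·B[:,0] = (+0.89748,-0.08048,+0.43365); r₂ = λ·B[:,1] = (+0.31788,+0.79960,-0.50950)
r₃ = r₁×r₂ = (-0.30574,+0.59512,+0.74321); SVD([r₁ r₂ r₃]) → R = UVᵀ:
  R  [+0.89748 +0.31788 -0.30574]
  R  [-0.08048 +0.79960 +0.59512]
  R  [+0.43365 -0.50950 +0.74321]
t = (-0.16919, +0.04708, +1.08209) m
tr R = 2.440287; θ = arccos((tr R − 1)/2) = 0.766787 rad = 43.934°
axis k = ((R−Rᵀ)₃₂, (R−Rᵀ)₁₃, (R−Rᵀ)₂₁) / (2 sinθ) = (-0.796039, -0.532830, -0.287079)
rvec = θ·k = (-0.610393, -0.408567, -0.220128)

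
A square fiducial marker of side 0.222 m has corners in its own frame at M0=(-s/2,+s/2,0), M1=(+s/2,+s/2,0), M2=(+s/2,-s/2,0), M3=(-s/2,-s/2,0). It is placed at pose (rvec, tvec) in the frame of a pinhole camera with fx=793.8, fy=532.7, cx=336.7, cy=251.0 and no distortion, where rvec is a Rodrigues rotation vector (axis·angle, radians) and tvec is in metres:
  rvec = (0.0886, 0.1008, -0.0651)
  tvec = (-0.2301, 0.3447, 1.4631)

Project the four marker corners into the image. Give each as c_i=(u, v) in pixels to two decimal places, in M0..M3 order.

Intrinsics K: fx=793.8, fy=532.7, cx=336.7, cy=251.0
Marker side s = 0.222 m; corners in marker frame (Z=0):
  M0 = (-0.1110, +0.1110, 0)
  M1 = (+0.1110, +0.1110, 0)
  M2 = (+0.1110, -0.1110, 0)
  M3 = (-0.1110, -0.1110, 0)
rvec = (0.0886, 0.1008, -0.0651), |rvec| = θ = 0.14916 rad = 8.546°
Rodrigues: sinθ=0.14861, 1−cosθ=0.01110; R = I + sinθ·[k]× + (1−cosθ)·[k]×²:
    [+0.99281 +0.06932 +0.09755]
    [-0.06040 +0.99397 -0.09155]
    [-0.10331 +0.08500 +0.99101]
t = (-0.2301, 0.3447, 1.4631) m
M0: Pc = R·M0+t = (-0.33261, +0.46173, +1.48400); u = 793.8·(-0.33261)/1.48400 + 336.7 = 158.7861, v = 532.7·(+0.46173)/1.48400 + 251.0 = 416.7453
M1: Pc = R·M1+t = (-0.11220, +0.44833, +1.46107); u = 793.8·(-0.11220)/1.46107 + 336.7 = 275.7397, v = 532.7·(+0.44833)/1.46107 + 251.0 = 414.4579
M2: Pc = R·M2+t = (-0.12759, +0.22767, +1.44220); u = 793.8·(-0.12759)/1.44220 + 336.7 = 266.4723, v = 532.7·(+0.22767)/1.44220 + 251.0 = 335.0919
M3: Pc = R·M3+t = (-0.34800, +0.24107, +1.46513); u = 793.8·(-0.34800)/1.46513 + 336.7 = 148.1576, v = 532.7·(+0.24107)/1.46513 + 251.0 = 338.6510

c0=(158.79, 416.75) c1=(275.74, 414.46) c2=(266.47, 335.09) c3=(148.16, 338.65)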